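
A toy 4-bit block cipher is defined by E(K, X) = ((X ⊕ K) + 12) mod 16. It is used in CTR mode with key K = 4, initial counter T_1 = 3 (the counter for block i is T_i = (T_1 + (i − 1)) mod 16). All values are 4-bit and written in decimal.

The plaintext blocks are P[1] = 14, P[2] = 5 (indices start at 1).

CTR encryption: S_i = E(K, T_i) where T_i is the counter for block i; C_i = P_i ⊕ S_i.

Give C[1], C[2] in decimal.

C[1] = 13, C[2] = 9

C[1]: T = 3, S = E(K, T) = 3; 14 ⊕ 3 = 13.
C[2]: T = 4, S = E(K, T) = 12; 5 ⊕ 12 = 9.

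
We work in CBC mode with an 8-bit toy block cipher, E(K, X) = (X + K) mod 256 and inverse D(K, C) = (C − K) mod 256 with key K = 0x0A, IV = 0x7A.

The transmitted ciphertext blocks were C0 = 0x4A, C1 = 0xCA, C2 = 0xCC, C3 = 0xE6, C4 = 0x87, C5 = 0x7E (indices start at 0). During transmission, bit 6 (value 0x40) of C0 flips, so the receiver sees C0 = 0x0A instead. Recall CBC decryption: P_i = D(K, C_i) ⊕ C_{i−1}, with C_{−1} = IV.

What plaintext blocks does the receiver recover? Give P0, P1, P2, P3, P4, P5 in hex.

Only C0 changed, to 0x0A. In CBC, a change in C_i garbles P_i and flips the same bit in P_{i+1}. Decrypting the received ciphertext:
P0: D(K, 0x0A) = 0x00; 0x00 ⊕ 0x7A = 0x7A.
P1: D(K, 0xCA) = 0xC0; 0xC0 ⊕ 0x0A = 0xCA.
P2: D(K, 0xCC) = 0xC2; 0xC2 ⊕ 0xCA = 0x08.
P3: D(K, 0xE6) = 0xDC; 0xDC ⊕ 0xCC = 0x10.
P4: D(K, 0x87) = 0x7D; 0x7D ⊕ 0xE6 = 0x9B.
P5: D(K, 0x7E) = 0x74; 0x74 ⊕ 0x87 = 0xF3.
Blocks that differ from the original plaintext: P0, P1.

P0 = 0x7A, P1 = 0xCA, P2 = 0x08, P3 = 0x10, P4 = 0x9B, P5 = 0xF3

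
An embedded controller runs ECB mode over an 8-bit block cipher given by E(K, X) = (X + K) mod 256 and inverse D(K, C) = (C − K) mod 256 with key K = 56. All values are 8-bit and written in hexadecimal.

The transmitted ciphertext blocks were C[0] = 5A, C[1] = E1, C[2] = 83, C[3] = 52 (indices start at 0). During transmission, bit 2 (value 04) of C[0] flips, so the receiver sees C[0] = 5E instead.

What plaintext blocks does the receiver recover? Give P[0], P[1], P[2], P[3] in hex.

P[0] = 08, P[1] = 8B, P[2] = 2D, P[3] = FC

ECB decryption: P_i = D(K, C_i).
Only C[0] changed, to 5E. In ECB, a change in C_i affects only P_i. Decrypting the received ciphertext:
P[0]: D(K, 5E) = 08.
P[1]: D(K, E1) = 8B.
P[2]: D(K, 83) = 2D.
P[3]: D(K, 52) = FC.
Blocks that differ from the original plaintext: P[0].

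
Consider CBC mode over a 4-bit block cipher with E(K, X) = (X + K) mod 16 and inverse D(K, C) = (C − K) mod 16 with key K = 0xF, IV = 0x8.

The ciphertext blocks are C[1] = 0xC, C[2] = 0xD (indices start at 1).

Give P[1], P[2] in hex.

CBC decryption: P_i = D(K, C_i) ⊕ C_{i−1}, with C_{0} = IV.
P[1]: D(K, 0xC) = 0xD; 0xD ⊕ 0x8 = 0x5.
P[2]: D(K, 0xD) = 0xE; 0xE ⊕ 0xC = 0x2.

P[1] = 0x5, P[2] = 0x2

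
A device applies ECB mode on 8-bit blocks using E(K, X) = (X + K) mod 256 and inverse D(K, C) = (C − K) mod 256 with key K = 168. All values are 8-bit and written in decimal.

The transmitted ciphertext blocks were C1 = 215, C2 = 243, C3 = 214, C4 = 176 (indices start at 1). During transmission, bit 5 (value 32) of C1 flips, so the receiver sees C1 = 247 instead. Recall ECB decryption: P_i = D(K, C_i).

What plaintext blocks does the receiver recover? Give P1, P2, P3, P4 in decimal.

Only C1 changed, to 247. In ECB, a change in C_i affects only P_i. Decrypting the received ciphertext:
P1: D(K, 247) = 79.
P2: D(K, 243) = 75.
P3: D(K, 214) = 46.
P4: D(K, 176) = 8.
Blocks that differ from the original plaintext: P1.

P1 = 79, P2 = 75, P3 = 46, P4 = 8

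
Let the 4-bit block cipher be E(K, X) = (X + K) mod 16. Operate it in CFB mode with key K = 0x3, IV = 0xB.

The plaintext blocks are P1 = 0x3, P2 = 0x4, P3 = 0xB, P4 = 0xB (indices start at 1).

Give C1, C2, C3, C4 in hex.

C1 = 0xD, C2 = 0x4, C3 = 0xC, C4 = 0x4

CFB encryption: C_i = P_i ⊕ E(K, C_{i−1}), with C_{0} = IV.
C1: E(K, 0xB) = 0xE; 0x3 ⊕ 0xE = 0xD.
C2: E(K, 0xD) = 0x0; 0x4 ⊕ 0x0 = 0x4.
C3: E(K, 0x4) = 0x7; 0xB ⊕ 0x7 = 0xC.
C4: E(K, 0xC) = 0xF; 0xB ⊕ 0xF = 0x4.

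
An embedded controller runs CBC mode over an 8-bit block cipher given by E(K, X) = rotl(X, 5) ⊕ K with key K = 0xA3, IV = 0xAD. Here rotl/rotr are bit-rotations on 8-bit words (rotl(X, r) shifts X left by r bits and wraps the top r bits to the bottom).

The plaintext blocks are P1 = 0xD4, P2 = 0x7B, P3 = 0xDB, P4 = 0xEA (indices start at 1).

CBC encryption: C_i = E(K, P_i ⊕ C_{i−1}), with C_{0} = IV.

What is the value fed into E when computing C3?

0x86

C1: P1 ⊕ 0xAD = 0x79; E(K, 0x79) = 0x8C.
C2: P2 ⊕ 0x8C = 0xF7; E(K, 0xF7) = 0x5D.
C3: P3 ⊕ 0x5D = 0x86; E(K, 0x86) = 0x73.
So the input to E for block 3 is 0x86.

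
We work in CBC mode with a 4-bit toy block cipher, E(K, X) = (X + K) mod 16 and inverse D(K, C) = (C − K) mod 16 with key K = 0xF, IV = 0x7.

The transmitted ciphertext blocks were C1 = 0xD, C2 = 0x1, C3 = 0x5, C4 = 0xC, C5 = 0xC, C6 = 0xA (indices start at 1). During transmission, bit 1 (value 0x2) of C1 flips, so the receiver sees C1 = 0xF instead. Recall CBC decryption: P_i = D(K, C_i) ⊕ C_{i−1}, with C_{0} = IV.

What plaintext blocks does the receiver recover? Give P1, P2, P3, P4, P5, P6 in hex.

Only C1 changed, to 0xF. In CBC, a change in C_i garbles P_i and flips the same bit in P_{i+1}. Decrypting the received ciphertext:
P1: D(K, 0xF) = 0x0; 0x0 ⊕ 0x7 = 0x7.
P2: D(K, 0x1) = 0x2; 0x2 ⊕ 0xF = 0xD.
P3: D(K, 0x5) = 0x6; 0x6 ⊕ 0x1 = 0x7.
P4: D(K, 0xC) = 0xD; 0xD ⊕ 0x5 = 0x8.
P5: D(K, 0xC) = 0xD; 0xD ⊕ 0xC = 0x1.
P6: D(K, 0xA) = 0xB; 0xB ⊕ 0xC = 0x7.
Blocks that differ from the original plaintext: P1, P2.

P1 = 0x7, P2 = 0xD, P3 = 0x7, P4 = 0x8, P5 = 0x1, P6 = 0x7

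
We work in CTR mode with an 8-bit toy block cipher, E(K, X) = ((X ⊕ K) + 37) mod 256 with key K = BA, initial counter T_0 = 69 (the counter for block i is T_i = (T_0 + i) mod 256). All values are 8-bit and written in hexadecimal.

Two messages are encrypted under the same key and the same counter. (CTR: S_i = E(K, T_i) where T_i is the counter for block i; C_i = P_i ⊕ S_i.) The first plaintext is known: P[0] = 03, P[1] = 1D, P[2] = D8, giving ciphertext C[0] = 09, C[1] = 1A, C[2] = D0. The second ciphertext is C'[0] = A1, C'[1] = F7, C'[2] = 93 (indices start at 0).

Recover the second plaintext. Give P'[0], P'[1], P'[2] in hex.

In CTR with a reused counter, both messages share the same keystream S_i, so C_i ⊕ C'_i = P_i ⊕ P'_i and thus P'_i = P_i ⊕ C_i ⊕ C'_i.
P'[0]: 03 ⊕ 09 ⊕ A1 = AB.
P'[1]: 1D ⊕ 1A ⊕ F7 = F0.
P'[2]: D8 ⊕ D0 ⊕ 93 = 9B.

P'[0] = AB, P'[1] = F0, P'[2] = 9B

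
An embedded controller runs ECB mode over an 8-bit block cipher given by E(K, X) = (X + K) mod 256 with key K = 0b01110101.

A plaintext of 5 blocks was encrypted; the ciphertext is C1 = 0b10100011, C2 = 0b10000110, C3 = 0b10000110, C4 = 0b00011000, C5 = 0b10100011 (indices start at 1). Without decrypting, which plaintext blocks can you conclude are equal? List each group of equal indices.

P1 = P5; P2 = P3

ECB encrypts each block independently with the same key, so equal ciphertext blocks imply equal plaintext blocks.
C1 = C5 = 0b10100011, so P1 = P5.
C2 = C3 = 0b10000110, so P2 = P3.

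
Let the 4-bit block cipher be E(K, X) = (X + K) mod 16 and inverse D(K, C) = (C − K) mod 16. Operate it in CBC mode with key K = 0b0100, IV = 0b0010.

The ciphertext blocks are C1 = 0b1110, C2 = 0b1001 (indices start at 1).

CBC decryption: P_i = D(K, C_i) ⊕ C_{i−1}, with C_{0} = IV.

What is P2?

P2 = 0b1011

P2: D(K, 0b1001) = 0b0101; 0b0101 ⊕ 0b1110 = 0b1011.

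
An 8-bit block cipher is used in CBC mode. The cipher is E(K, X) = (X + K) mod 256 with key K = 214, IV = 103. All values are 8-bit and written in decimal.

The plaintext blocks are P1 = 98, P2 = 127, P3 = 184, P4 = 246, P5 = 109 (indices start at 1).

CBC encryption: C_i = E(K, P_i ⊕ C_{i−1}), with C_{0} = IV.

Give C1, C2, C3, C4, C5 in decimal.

C1: P1 ⊕ 103 = 5; E(K, 5) = 219.
C2: P2 ⊕ 219 = 164; E(K, 164) = 122.
C3: P3 ⊕ 122 = 194; E(K, 194) = 152.
C4: P4 ⊕ 152 = 110; E(K, 110) = 68.
C5: P5 ⊕ 68 = 41; E(K, 41) = 255.

C1 = 219, C2 = 122, C3 = 152, C4 = 68, C5 = 255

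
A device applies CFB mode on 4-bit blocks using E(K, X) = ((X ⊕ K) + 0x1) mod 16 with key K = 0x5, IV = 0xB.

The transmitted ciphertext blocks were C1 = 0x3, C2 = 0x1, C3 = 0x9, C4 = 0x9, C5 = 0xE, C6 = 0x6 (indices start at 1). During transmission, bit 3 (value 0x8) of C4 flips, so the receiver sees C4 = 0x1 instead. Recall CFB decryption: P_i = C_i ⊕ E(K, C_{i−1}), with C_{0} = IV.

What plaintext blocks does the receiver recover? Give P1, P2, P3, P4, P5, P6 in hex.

Only C4 changed, to 0x1. In CFB, a change in C_i flips the same bit in P_i and garbles P_{i+1}. Decrypting the received ciphertext:
P1: E(K, 0xB) = 0xF; 0x3 ⊕ 0xF = 0xC.
P2: E(K, 0x3) = 0x7; 0x1 ⊕ 0x7 = 0x6.
P3: E(K, 0x1) = 0x5; 0x9 ⊕ 0x5 = 0xC.
P4: E(K, 0x9) = 0xD; 0x1 ⊕ 0xD = 0xC.
P5: E(K, 0x1) = 0x5; 0xE ⊕ 0x5 = 0xB.
P6: E(K, 0xE) = 0xC; 0x6 ⊕ 0xC = 0xA.
Blocks that differ from the original plaintext: P4, P5.

P1 = 0xC, P2 = 0x6, P3 = 0xC, P4 = 0xC, P5 = 0xB, P6 = 0xA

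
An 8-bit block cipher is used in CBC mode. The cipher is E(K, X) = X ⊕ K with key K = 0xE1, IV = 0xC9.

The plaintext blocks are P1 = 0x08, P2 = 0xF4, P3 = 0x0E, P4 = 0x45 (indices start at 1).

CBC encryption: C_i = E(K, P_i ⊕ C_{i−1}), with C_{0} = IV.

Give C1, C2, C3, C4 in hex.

C1: P1 ⊕ 0xC9 = 0xC1; E(K, 0xC1) = 0x20.
C2: P2 ⊕ 0x20 = 0xD4; E(K, 0xD4) = 0x35.
C3: P3 ⊕ 0x35 = 0x3B; E(K, 0x3B) = 0xDA.
C4: P4 ⊕ 0xDA = 0x9F; E(K, 0x9F) = 0x7E.

C1 = 0x20, C2 = 0x35, C3 = 0xDA, C4 = 0x7E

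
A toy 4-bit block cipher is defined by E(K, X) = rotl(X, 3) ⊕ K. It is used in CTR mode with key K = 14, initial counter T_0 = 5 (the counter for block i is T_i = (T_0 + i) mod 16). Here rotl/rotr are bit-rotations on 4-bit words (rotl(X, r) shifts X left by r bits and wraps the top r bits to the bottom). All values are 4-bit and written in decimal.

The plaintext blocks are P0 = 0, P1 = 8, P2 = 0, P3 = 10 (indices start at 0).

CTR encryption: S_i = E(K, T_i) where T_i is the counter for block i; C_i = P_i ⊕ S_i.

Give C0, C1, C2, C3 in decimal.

C0 = 4, C1 = 5, C2 = 5, C3 = 0

C0: T = 5, S = E(K, T) = 4; 0 ⊕ 4 = 4.
C1: T = 6, S = E(K, T) = 13; 8 ⊕ 13 = 5.
C2: T = 7, S = E(K, T) = 5; 0 ⊕ 5 = 5.
C3: T = 8, S = E(K, T) = 10; 10 ⊕ 10 = 0.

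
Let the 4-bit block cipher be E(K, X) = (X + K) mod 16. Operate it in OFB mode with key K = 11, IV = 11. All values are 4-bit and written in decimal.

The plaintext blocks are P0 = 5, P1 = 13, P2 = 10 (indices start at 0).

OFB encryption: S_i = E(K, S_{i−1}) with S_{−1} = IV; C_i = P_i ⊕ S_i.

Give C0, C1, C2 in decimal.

C0 = 3, C1 = 12, C2 = 6

C0: S = E(K, 11) = 6; 5 ⊕ 6 = 3.
C1: S = E(K, 6) = 1; 13 ⊕ 1 = 12.
C2: S = E(K, 1) = 12; 10 ⊕ 12 = 6.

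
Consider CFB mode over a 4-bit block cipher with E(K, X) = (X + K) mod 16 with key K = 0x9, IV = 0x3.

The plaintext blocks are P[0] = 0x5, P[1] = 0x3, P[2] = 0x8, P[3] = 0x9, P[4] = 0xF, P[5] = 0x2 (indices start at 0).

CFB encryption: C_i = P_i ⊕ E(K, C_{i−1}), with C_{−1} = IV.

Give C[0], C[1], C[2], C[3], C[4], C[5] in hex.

C[0] = 0x9, C[1] = 0x1, C[2] = 0x2, C[3] = 0x2, C[4] = 0x4, C[5] = 0xF

C[0]: E(K, 0x3) = 0xC; 0x5 ⊕ 0xC = 0x9.
C[1]: E(K, 0x9) = 0x2; 0x3 ⊕ 0x2 = 0x1.
C[2]: E(K, 0x1) = 0xA; 0x8 ⊕ 0xA = 0x2.
C[3]: E(K, 0x2) = 0xB; 0x9 ⊕ 0xB = 0x2.
C[4]: E(K, 0x2) = 0xB; 0xF ⊕ 0xB = 0x4.
C[5]: E(K, 0x4) = 0xD; 0x2 ⊕ 0xD = 0xF.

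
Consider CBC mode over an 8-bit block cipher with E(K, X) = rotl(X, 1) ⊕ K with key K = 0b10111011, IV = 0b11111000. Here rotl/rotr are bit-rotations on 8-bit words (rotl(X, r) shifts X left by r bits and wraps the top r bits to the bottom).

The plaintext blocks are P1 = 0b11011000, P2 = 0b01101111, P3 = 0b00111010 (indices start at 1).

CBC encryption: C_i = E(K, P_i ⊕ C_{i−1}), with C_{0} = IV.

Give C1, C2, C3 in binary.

C1: P1 ⊕ 0b11111000 = 0b00100000; E(K, 0b00100000) = 0b11111011.
C2: P2 ⊕ 0b11111011 = 0b10010100; E(K, 0b10010100) = 0b10010010.
C3: P3 ⊕ 0b10010010 = 0b10101000; E(K, 0b10101000) = 0b11101010.

C1 = 0b11111011, C2 = 0b10010010, C3 = 0b11101010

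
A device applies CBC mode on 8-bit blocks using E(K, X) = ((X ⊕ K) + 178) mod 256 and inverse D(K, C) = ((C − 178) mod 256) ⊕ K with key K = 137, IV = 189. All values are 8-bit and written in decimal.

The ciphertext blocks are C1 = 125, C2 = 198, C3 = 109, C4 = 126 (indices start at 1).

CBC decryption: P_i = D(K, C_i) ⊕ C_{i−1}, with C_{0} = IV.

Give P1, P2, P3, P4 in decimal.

P1 = 255, P2 = 224, P3 = 244, P4 = 40

P1: D(K, 125) = 66; 66 ⊕ 189 = 255.
P2: D(K, 198) = 157; 157 ⊕ 125 = 224.
P3: D(K, 109) = 50; 50 ⊕ 198 = 244.
P4: D(K, 126) = 69; 69 ⊕ 109 = 40.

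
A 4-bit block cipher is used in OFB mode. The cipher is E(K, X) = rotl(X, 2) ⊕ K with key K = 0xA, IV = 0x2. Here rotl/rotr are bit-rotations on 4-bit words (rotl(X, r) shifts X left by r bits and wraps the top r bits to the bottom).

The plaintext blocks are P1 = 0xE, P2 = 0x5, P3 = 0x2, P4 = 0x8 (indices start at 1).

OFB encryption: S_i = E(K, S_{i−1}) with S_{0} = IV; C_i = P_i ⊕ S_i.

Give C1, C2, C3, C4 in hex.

C1 = 0xC, C2 = 0x7, C3 = 0x0, C4 = 0xA

C1: S = E(K, 0x2) = 0x2; 0xE ⊕ 0x2 = 0xC.
C2: S = E(K, 0x2) = 0x2; 0x5 ⊕ 0x2 = 0x7.
C3: S = E(K, 0x2) = 0x2; 0x2 ⊕ 0x2 = 0x0.
C4: S = E(K, 0x2) = 0x2; 0x8 ⊕ 0x2 = 0xA.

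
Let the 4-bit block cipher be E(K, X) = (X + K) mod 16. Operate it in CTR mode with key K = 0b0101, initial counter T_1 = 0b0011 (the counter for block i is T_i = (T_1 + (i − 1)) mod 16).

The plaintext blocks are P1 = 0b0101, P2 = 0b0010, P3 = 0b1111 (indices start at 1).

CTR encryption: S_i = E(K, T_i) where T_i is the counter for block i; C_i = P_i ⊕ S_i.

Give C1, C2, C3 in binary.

C1: T = 0b0011, S = E(K, T) = 0b1000; 0b0101 ⊕ 0b1000 = 0b1101.
C2: T = 0b0100, S = E(K, T) = 0b1001; 0b0010 ⊕ 0b1001 = 0b1011.
C3: T = 0b0101, S = E(K, T) = 0b1010; 0b1111 ⊕ 0b1010 = 0b0101.

C1 = 0b1101, C2 = 0b1011, C3 = 0b0101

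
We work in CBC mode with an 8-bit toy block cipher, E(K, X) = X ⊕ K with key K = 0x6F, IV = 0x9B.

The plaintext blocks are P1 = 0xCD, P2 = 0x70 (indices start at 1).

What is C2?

CBC encryption: C_i = E(K, P_i ⊕ C_{i−1}), with C_{0} = IV.
C1: P1 ⊕ 0x9B = 0x56; E(K, 0x56) = 0x39.
C2: P2 ⊕ 0x39 = 0x49; E(K, 0x49) = 0x26.

C2 = 0x26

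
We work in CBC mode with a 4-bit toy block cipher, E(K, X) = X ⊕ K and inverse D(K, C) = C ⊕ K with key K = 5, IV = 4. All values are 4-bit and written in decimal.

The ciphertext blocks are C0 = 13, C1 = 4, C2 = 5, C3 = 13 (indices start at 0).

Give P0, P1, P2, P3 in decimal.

CBC decryption: P_i = D(K, C_i) ⊕ C_{i−1}, with C_{−1} = IV.
P0: D(K, 13) = 8; 8 ⊕ 4 = 12.
P1: D(K, 4) = 1; 1 ⊕ 13 = 12.
P2: D(K, 5) = 0; 0 ⊕ 4 = 4.
P3: D(K, 13) = 8; 8 ⊕ 5 = 13.

P0 = 12, P1 = 12, P2 = 4, P3 = 13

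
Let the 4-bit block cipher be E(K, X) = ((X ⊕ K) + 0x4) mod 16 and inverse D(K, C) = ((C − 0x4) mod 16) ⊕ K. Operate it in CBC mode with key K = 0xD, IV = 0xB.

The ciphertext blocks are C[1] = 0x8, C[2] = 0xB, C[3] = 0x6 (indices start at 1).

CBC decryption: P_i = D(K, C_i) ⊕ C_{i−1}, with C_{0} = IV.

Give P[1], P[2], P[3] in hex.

P[1] = 0x2, P[2] = 0x2, P[3] = 0x4

P[1]: D(K, 0x8) = 0x9; 0x9 ⊕ 0xB = 0x2.
P[2]: D(K, 0xB) = 0xA; 0xA ⊕ 0x8 = 0x2.
P[3]: D(K, 0x6) = 0xF; 0xF ⊕ 0xB = 0x4.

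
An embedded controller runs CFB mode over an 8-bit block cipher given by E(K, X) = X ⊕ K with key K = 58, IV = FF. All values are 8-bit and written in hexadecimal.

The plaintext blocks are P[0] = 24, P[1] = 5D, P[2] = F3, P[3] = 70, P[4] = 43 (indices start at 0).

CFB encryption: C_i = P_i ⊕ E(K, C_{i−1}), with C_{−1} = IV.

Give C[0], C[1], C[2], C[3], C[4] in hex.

C[0] = 83, C[1] = 86, C[2] = 2D, C[3] = 05, C[4] = 1E

C[0]: E(K, FF) = A7; 24 ⊕ A7 = 83.
C[1]: E(K, 83) = DB; 5D ⊕ DB = 86.
C[2]: E(K, 86) = DE; F3 ⊕ DE = 2D.
C[3]: E(K, 2D) = 75; 70 ⊕ 75 = 05.
C[4]: E(K, 05) = 5D; 43 ⊕ 5D = 1E.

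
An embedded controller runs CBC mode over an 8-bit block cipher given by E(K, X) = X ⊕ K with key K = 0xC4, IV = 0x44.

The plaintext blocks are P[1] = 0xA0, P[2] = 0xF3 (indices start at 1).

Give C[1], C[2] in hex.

C[1] = 0x20, C[2] = 0x17

CBC encryption: C_i = E(K, P_i ⊕ C_{i−1}), with C_{0} = IV.
C[1]: P[1] ⊕ 0x44 = 0xE4; E(K, 0xE4) = 0x20.
C[2]: P[2] ⊕ 0x20 = 0xD3; E(K, 0xD3) = 0x17.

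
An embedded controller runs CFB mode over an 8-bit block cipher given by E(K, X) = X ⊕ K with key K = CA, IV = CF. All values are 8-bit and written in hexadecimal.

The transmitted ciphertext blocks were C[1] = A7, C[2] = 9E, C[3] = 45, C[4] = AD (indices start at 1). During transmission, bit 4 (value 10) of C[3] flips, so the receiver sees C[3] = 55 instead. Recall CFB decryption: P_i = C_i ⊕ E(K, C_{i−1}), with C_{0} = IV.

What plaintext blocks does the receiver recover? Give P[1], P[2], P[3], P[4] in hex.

P[1] = A2, P[2] = F3, P[3] = 01, P[4] = 32

Only C[3] changed, to 55. In CFB, a change in C_i flips the same bit in P_i and garbles P_{i+1}. Decrypting the received ciphertext:
P[1]: E(K, CF) = 05; A7 ⊕ 05 = A2.
P[2]: E(K, A7) = 6D; 9E ⊕ 6D = F3.
P[3]: E(K, 9E) = 54; 55 ⊕ 54 = 01.
P[4]: E(K, 55) = 9F; AD ⊕ 9F = 32.
Blocks that differ from the original plaintext: P[3], P[4].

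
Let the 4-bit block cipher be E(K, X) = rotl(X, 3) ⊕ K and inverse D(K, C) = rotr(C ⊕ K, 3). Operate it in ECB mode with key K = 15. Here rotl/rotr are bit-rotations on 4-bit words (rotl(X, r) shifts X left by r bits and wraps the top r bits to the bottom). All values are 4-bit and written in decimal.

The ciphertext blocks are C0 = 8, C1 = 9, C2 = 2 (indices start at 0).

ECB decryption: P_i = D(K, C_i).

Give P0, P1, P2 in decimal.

P0: D(K, 8) = 14.
P1: D(K, 9) = 12.
P2: D(K, 2) = 11.

P0 = 14, P1 = 12, P2 = 11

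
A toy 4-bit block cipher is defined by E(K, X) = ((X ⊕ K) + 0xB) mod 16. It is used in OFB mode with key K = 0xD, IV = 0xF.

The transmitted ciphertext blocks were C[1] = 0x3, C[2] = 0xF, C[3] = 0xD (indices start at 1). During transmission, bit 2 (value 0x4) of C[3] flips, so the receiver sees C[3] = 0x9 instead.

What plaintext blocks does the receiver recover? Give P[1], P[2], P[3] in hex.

OFB decryption: S_i = E(K, S_{i−1}) with S_{0} = IV; P_i = C_i ⊕ S_i.
Only C[3] changed, to 0x9. In OFB, a change in C_i flips the same bit in P_i only; the keystream is unaffected. Decrypting the received ciphertext:
P[1]: S = E(K, 0xF) = 0xD; 0x3 ⊕ 0xD = 0xE.
P[2]: S = E(K, 0xD) = 0xB; 0xF ⊕ 0xB = 0x4.
P[3]: S = E(K, 0xB) = 0x1; 0x9 ⊕ 0x1 = 0x8.
Blocks that differ from the original plaintext: P[3].

P[1] = 0xE, P[2] = 0x4, P[3] = 0x8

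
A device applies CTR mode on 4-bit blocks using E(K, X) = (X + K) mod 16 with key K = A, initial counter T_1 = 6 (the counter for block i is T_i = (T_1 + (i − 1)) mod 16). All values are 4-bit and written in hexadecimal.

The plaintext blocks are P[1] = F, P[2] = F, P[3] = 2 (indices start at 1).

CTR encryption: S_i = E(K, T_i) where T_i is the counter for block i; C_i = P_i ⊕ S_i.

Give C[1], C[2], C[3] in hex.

C[1]: T = 6, S = E(K, T) = 0; F ⊕ 0 = F.
C[2]: T = 7, S = E(K, T) = 1; F ⊕ 1 = E.
C[3]: T = 8, S = E(K, T) = 2; 2 ⊕ 2 = 0.

C[1] = F, C[2] = E, C[3] = 0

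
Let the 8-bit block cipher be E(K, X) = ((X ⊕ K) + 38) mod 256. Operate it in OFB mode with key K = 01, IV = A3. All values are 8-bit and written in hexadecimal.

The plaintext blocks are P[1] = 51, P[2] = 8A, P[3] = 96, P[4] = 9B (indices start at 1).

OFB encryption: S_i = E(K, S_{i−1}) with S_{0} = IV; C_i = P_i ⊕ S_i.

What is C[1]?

C[1] = 8B

C[1]: S = E(K, A3) = DA; 51 ⊕ DA = 8B.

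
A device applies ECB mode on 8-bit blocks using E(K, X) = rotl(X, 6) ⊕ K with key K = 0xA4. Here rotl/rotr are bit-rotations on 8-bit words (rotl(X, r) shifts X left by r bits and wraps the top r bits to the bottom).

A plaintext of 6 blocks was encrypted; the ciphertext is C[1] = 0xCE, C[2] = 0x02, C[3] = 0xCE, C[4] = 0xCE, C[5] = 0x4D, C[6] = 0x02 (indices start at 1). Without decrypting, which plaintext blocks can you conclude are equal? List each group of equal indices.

ECB encrypts each block independently with the same key, so equal ciphertext blocks imply equal plaintext blocks.
C[1] = C[3] = C[4] = 0xCE, so P[1] = P[3] = P[4].
C[2] = C[6] = 0x02, so P[2] = P[6].

P[1] = P[3] = P[4]; P[2] = P[6]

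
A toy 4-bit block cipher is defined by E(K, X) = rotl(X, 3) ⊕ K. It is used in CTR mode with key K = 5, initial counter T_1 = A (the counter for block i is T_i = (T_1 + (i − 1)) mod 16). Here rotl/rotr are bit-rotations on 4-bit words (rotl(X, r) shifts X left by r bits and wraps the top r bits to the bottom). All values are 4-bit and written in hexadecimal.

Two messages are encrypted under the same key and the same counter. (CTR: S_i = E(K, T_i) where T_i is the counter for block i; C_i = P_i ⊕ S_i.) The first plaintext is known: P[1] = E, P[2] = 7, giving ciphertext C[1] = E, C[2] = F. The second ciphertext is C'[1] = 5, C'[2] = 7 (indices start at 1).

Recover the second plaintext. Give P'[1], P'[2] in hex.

P'[1] = 5, P'[2] = F

In CTR with a reused counter, both messages share the same keystream S_i, so C_i ⊕ C'_i = P_i ⊕ P'_i and thus P'_i = P_i ⊕ C_i ⊕ C'_i.
P'[1]: E ⊕ E ⊕ 5 = 5.
P'[2]: 7 ⊕ F ⊕ 7 = F.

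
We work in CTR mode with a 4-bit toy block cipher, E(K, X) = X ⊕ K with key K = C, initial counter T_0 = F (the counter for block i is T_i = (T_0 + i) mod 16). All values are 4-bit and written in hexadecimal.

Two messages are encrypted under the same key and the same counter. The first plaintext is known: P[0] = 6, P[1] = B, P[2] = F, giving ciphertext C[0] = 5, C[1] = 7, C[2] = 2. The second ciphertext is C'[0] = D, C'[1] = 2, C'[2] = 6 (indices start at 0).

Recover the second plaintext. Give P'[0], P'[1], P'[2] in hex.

P'[0] = E, P'[1] = E, P'[2] = B

In CTR with a reused counter, both messages share the same keystream S_i, so C_i ⊕ C'_i = P_i ⊕ P'_i and thus P'_i = P_i ⊕ C_i ⊕ C'_i.
P'[0]: 6 ⊕ 5 ⊕ D = E.
P'[1]: B ⊕ 7 ⊕ 2 = E.
P'[2]: F ⊕ 2 ⊕ 6 = B.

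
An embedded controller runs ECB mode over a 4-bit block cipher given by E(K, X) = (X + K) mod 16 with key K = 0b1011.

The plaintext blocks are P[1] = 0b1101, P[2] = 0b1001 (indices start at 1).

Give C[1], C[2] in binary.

C[1] = 0b1000, C[2] = 0b0100

ECB encryption: C_i = E(K, P_i).
C[1]: E(K, 0b1101) = 0b1000.
C[2]: E(K, 0b1001) = 0b0100.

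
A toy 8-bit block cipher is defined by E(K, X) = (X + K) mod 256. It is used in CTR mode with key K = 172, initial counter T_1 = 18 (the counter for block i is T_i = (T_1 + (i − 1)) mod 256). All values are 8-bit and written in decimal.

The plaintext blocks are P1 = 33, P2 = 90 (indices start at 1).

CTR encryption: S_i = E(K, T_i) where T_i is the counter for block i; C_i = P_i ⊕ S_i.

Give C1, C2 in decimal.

C1 = 159, C2 = 229

C1: T = 18, S = E(K, T) = 190; 33 ⊕ 190 = 159.
C2: T = 19, S = E(K, T) = 191; 90 ⊕ 191 = 229.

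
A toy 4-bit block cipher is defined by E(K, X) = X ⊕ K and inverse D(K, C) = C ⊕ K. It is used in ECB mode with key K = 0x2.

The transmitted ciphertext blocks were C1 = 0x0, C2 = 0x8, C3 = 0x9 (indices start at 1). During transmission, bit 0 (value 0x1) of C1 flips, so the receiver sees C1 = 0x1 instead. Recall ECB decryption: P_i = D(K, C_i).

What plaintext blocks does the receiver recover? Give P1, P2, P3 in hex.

Only C1 changed, to 0x1. In ECB, a change in C_i affects only P_i. Decrypting the received ciphertext:
P1: D(K, 0x1) = 0x3.
P2: D(K, 0x8) = 0xA.
P3: D(K, 0x9) = 0xB.
Blocks that differ from the original plaintext: P1.

P1 = 0x3, P2 = 0xA, P3 = 0xB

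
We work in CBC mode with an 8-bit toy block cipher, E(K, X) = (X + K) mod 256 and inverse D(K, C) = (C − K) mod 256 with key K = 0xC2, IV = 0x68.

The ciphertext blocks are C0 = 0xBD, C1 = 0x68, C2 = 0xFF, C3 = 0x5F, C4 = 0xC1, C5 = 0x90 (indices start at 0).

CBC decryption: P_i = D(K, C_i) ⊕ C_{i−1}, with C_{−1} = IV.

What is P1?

P1 = 0x1B

P1: D(K, 0x68) = 0xA6; 0xA6 ⊕ 0xBD = 0x1B.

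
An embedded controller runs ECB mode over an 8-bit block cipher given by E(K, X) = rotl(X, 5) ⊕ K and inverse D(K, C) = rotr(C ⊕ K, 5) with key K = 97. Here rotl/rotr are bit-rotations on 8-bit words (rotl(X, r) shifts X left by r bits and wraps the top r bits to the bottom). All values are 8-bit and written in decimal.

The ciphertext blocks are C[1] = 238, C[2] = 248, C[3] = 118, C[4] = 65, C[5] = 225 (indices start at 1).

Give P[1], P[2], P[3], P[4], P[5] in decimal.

P[1] = 124, P[2] = 204, P[3] = 184, P[4] = 1, P[5] = 4

ECB decryption: P_i = D(K, C_i).
P[1]: D(K, 238) = 124.
P[2]: D(K, 248) = 204.
P[3]: D(K, 118) = 184.
P[4]: D(K, 65) = 1.
P[5]: D(K, 225) = 4.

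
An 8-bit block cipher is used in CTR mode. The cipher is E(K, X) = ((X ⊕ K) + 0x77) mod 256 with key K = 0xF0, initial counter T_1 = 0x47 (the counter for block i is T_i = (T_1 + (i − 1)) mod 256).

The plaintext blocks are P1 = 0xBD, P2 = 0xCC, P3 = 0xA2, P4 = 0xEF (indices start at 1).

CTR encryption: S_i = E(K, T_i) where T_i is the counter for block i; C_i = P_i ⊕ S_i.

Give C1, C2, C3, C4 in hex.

C1: T = 0x47, S = E(K, T) = 0x2E; 0xBD ⊕ 0x2E = 0x93.
C2: T = 0x48, S = E(K, T) = 0x2F; 0xCC ⊕ 0x2F = 0xE3.
C3: T = 0x49, S = E(K, T) = 0x30; 0xA2 ⊕ 0x30 = 0x92.
C4: T = 0x4A, S = E(K, T) = 0x31; 0xEF ⊕ 0x31 = 0xDE.

C1 = 0x93, C2 = 0xE3, C3 = 0x92, C4 = 0xDE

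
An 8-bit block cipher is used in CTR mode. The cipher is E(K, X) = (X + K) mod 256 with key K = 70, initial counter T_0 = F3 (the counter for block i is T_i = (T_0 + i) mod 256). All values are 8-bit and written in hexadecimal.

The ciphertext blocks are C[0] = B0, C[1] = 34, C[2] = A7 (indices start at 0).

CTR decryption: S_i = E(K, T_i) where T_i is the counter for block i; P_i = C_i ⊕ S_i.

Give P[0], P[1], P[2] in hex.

P[0] = D3, P[1] = 50, P[2] = C2

P[0]: T = F3, S = E(K, T) = 63; B0 ⊕ 63 = D3.
P[1]: T = F4, S = E(K, T) = 64; 34 ⊕ 64 = 50.
P[2]: T = F5, S = E(K, T) = 65; A7 ⊕ 65 = C2.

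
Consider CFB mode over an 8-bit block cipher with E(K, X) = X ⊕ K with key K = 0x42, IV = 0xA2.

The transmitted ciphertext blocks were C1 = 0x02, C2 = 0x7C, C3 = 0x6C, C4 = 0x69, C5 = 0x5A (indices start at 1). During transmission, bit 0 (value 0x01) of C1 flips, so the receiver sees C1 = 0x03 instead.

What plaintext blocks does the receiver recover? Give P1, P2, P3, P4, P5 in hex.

P1 = 0xE3, P2 = 0x3D, P3 = 0x52, P4 = 0x47, P5 = 0x71

CFB decryption: P_i = C_i ⊕ E(K, C_{i−1}), with C_{0} = IV.
Only C1 changed, to 0x03. In CFB, a change in C_i flips the same bit in P_i and garbles P_{i+1}. Decrypting the received ciphertext:
P1: E(K, 0xA2) = 0xE0; 0x03 ⊕ 0xE0 = 0xE3.
P2: E(K, 0x03) = 0x41; 0x7C ⊕ 0x41 = 0x3D.
P3: E(K, 0x7C) = 0x3E; 0x6C ⊕ 0x3E = 0x52.
P4: E(K, 0x6C) = 0x2E; 0x69 ⊕ 0x2E = 0x47.
P5: E(K, 0x69) = 0x2B; 0x5A ⊕ 0x2B = 0x71.
Blocks that differ from the original plaintext: P1, P2.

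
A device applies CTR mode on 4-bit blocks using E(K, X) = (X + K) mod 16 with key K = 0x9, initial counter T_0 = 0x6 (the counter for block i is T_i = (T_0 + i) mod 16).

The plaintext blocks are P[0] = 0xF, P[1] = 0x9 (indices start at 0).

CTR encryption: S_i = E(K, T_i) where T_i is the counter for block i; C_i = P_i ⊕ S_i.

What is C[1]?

C[0]: T = 0x6, S = E(K, T) = 0xF; 0xF ⊕ 0xF = 0x0.
C[1]: T = 0x7, S = E(K, T) = 0x0; 0x9 ⊕ 0x0 = 0x9.

C[1] = 0x9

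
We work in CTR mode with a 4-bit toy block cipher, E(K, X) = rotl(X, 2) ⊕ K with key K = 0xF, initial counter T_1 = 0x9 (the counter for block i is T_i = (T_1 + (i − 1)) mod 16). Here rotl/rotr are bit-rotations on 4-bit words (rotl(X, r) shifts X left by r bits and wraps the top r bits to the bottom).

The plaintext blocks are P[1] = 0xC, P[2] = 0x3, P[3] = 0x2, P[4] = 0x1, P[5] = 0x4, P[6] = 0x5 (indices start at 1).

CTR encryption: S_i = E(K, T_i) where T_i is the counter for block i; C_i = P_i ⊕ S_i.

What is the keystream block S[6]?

0x4

C[1]: T = 0x9, S = E(K, T) = 0x9; 0xC ⊕ 0x9 = 0x5.
C[2]: T = 0xA, S = E(K, T) = 0x5; 0x3 ⊕ 0x5 = 0x6.
C[3]: T = 0xB, S = E(K, T) = 0x1; 0x2 ⊕ 0x1 = 0x3.
C[4]: T = 0xC, S = E(K, T) = 0xC; 0x1 ⊕ 0xC = 0xD.
C[5]: T = 0xD, S = E(K, T) = 0x8; 0x4 ⊕ 0x8 = 0xC.
C[6]: T = 0xE, S = E(K, T) = 0x4; 0x5 ⊕ 0x4 = 0x1.
So S[6] = 0x4.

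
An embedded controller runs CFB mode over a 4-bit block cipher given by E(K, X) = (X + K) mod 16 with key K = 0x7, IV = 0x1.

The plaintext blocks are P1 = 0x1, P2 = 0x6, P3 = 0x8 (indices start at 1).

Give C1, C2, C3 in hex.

CFB encryption: C_i = P_i ⊕ E(K, C_{i−1}), with C_{0} = IV.
C1: E(K, 0x1) = 0x8; 0x1 ⊕ 0x8 = 0x9.
C2: E(K, 0x9) = 0x0; 0x6 ⊕ 0x0 = 0x6.
C3: E(K, 0x6) = 0xD; 0x8 ⊕ 0xD = 0x5.

C1 = 0x9, C2 = 0x6, C3 = 0x5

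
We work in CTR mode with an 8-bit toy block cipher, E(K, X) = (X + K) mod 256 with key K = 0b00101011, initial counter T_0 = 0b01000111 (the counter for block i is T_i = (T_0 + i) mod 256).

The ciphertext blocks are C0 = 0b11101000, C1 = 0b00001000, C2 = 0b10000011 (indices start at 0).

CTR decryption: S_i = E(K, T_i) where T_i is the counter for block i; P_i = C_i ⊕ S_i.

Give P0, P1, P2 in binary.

P0: T = 0b01000111, S = E(K, T) = 0b01110010; 0b11101000 ⊕ 0b01110010 = 0b10011010.
P1: T = 0b01001000, S = E(K, T) = 0b01110011; 0b00001000 ⊕ 0b01110011 = 0b01111011.
P2: T = 0b01001001, S = E(K, T) = 0b01110100; 0b10000011 ⊕ 0b01110100 = 0b11110111.

P0 = 0b10011010, P1 = 0b01111011, P2 = 0b11110111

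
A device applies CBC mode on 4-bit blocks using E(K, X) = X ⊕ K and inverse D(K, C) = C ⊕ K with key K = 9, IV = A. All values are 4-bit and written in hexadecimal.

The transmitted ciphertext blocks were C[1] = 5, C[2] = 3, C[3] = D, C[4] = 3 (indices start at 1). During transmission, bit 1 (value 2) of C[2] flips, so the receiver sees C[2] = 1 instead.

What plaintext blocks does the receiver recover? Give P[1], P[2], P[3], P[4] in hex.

CBC decryption: P_i = D(K, C_i) ⊕ C_{i−1}, with C_{0} = IV.
Only C[2] changed, to 1. In CBC, a change in C_i garbles P_i and flips the same bit in P_{i+1}. Decrypting the received ciphertext:
P[1]: D(K, 5) = C; C ⊕ A = 6.
P[2]: D(K, 1) = 8; 8 ⊕ 5 = D.
P[3]: D(K, D) = 4; 4 ⊕ 1 = 5.
P[4]: D(K, 3) = A; A ⊕ D = 7.
Blocks that differ from the original plaintext: P[2], P[3].

P[1] = 6, P[2] = D, P[3] = 5, P[4] = 7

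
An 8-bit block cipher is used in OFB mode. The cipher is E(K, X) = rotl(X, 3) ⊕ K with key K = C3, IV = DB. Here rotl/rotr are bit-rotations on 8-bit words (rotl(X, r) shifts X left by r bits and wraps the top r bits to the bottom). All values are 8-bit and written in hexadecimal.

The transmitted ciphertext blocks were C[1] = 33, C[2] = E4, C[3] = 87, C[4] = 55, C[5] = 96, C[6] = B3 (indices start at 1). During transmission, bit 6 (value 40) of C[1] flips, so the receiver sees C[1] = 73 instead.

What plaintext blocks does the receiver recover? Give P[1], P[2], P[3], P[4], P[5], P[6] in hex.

P[1] = 6E, P[2] = CF, P[3] = 1D, P[4] = 42, P[5] = ED, P[6] = AB

OFB decryption: S_i = E(K, S_{i−1}) with S_{0} = IV; P_i = C_i ⊕ S_i.
Only C[1] changed, to 73. In OFB, a change in C_i flips the same bit in P_i only; the keystream is unaffected. Decrypting the received ciphertext:
P[1]: S = E(K, DB) = 1D; 73 ⊕ 1D = 6E.
P[2]: S = E(K, 1D) = 2B; E4 ⊕ 2B = CF.
P[3]: S = E(K, 2B) = 9A; 87 ⊕ 9A = 1D.
P[4]: S = E(K, 9A) = 17; 55 ⊕ 17 = 42.
P[5]: S = E(K, 17) = 7B; 96 ⊕ 7B = ED.
P[6]: S = E(K, 7B) = 18; B3 ⊕ 18 = AB.
Blocks that differ from the original plaintext: P[1].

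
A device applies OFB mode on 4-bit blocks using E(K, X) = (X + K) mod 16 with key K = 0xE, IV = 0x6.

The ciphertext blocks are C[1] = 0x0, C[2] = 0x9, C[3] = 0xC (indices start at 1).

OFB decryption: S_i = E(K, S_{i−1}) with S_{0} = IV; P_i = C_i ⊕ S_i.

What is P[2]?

P[2] = 0xB

P[1]: S = E(K, 0x6) = 0x4; 0x0 ⊕ 0x4 = 0x4.
P[2]: S = E(K, 0x4) = 0x2; 0x9 ⊕ 0x2 = 0xB.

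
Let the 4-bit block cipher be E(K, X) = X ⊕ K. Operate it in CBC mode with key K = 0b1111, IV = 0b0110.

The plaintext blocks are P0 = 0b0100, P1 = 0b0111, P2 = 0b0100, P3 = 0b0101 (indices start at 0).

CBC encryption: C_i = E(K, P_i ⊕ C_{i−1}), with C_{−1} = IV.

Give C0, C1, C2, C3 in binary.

C0 = 0b1101, C1 = 0b0101, C2 = 0b1110, C3 = 0b0100

C0: P0 ⊕ 0b0110 = 0b0010; E(K, 0b0010) = 0b1101.
C1: P1 ⊕ 0b1101 = 0b1010; E(K, 0b1010) = 0b0101.
C2: P2 ⊕ 0b0101 = 0b0001; E(K, 0b0001) = 0b1110.
C3: P3 ⊕ 0b1110 = 0b1011; E(K, 0b1011) = 0b0100.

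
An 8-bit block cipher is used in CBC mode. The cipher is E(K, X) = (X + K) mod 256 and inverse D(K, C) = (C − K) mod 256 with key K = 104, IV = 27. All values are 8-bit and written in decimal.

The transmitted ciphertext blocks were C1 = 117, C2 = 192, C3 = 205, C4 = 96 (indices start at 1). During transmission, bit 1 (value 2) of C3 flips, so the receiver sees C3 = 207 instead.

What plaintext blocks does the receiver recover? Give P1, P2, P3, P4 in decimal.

P1 = 22, P2 = 45, P3 = 167, P4 = 55

CBC decryption: P_i = D(K, C_i) ⊕ C_{i−1}, with C_{0} = IV.
Only C3 changed, to 207. In CBC, a change in C_i garbles P_i and flips the same bit in P_{i+1}. Decrypting the received ciphertext:
P1: D(K, 117) = 13; 13 ⊕ 27 = 22.
P2: D(K, 192) = 88; 88 ⊕ 117 = 45.
P3: D(K, 207) = 103; 103 ⊕ 192 = 167.
P4: D(K, 96) = 248; 248 ⊕ 207 = 55.
Blocks that differ from the original plaintext: P3, P4.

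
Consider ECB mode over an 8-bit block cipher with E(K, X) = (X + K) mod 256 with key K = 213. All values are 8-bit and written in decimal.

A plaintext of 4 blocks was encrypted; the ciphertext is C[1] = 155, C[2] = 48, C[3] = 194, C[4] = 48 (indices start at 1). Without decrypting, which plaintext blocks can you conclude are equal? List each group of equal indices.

P[2] = P[4]

ECB encrypts each block independently with the same key, so equal ciphertext blocks imply equal plaintext blocks.
C[2] = C[4] = 48, so P[2] = P[4].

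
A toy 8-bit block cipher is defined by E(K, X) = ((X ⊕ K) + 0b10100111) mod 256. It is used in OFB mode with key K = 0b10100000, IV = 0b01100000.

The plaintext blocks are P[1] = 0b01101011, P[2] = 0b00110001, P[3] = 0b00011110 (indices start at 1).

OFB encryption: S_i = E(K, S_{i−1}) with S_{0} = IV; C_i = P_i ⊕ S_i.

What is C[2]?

C[2] = 0b01011111

C[1]: S = E(K, 0b01100000) = 0b01100111; 0b01101011 ⊕ 0b01100111 = 0b00001100.
C[2]: S = E(K, 0b01100111) = 0b01101110; 0b00110001 ⊕ 0b01101110 = 0b01011111.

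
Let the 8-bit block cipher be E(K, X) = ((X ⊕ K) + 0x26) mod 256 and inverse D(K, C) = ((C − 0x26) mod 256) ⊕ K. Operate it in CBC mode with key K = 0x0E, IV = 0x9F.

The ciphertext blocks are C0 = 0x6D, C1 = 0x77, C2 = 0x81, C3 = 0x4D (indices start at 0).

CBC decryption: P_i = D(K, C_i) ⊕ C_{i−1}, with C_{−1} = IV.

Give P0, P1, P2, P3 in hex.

P0: D(K, 0x6D) = 0x49; 0x49 ⊕ 0x9F = 0xD6.
P1: D(K, 0x77) = 0x5F; 0x5F ⊕ 0x6D = 0x32.
P2: D(K, 0x81) = 0x55; 0x55 ⊕ 0x77 = 0x22.
P3: D(K, 0x4D) = 0x29; 0x29 ⊕ 0x81 = 0xA8.

P0 = 0xD6, P1 = 0x32, P2 = 0x22, P3 = 0xA8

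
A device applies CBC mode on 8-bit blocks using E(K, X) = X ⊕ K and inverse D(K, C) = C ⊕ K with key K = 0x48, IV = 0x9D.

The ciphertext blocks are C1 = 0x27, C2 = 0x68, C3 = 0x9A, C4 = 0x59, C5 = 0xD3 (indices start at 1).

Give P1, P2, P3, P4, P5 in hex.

P1 = 0xF2, P2 = 0x07, P3 = 0xBA, P4 = 0x8B, P5 = 0xC2

CBC decryption: P_i = D(K, C_i) ⊕ C_{i−1}, with C_{0} = IV.
P1: D(K, 0x27) = 0x6F; 0x6F ⊕ 0x9D = 0xF2.
P2: D(K, 0x68) = 0x20; 0x20 ⊕ 0x27 = 0x07.
P3: D(K, 0x9A) = 0xD2; 0xD2 ⊕ 0x68 = 0xBA.
P4: D(K, 0x59) = 0x11; 0x11 ⊕ 0x9A = 0x8B.
P5: D(K, 0xD3) = 0x9B; 0x9B ⊕ 0x59 = 0xC2.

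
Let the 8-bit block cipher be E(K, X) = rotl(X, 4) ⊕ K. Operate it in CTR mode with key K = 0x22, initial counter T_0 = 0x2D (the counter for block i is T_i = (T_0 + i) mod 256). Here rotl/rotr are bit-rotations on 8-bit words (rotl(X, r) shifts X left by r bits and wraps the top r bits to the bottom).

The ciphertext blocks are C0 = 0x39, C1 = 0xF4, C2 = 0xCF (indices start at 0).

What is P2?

P2 = 0x1F

CTR decryption: S_i = E(K, T_i) where T_i is the counter for block i; P_i = C_i ⊕ S_i.
P2: T = 0x2F, S = E(K, T) = 0xD0; 0xCF ⊕ 0xD0 = 0x1F.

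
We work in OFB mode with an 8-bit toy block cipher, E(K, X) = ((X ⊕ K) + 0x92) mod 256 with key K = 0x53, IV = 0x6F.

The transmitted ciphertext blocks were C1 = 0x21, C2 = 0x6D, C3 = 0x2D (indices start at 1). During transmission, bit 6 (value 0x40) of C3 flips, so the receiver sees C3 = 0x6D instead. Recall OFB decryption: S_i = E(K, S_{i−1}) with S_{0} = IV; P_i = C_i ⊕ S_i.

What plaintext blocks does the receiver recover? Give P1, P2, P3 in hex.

Only C3 changed, to 0x6D. In OFB, a change in C_i flips the same bit in P_i only; the keystream is unaffected. Decrypting the received ciphertext:
P1: S = E(K, 0x6F) = 0xCE; 0x21 ⊕ 0xCE = 0xEF.
P2: S = E(K, 0xCE) = 0x2F; 0x6D ⊕ 0x2F = 0x42.
P3: S = E(K, 0x2F) = 0x0E; 0x6D ⊕ 0x0E = 0x63.
Blocks that differ from the original plaintext: P3.

P1 = 0xEF, P2 = 0x42, P3 = 0x63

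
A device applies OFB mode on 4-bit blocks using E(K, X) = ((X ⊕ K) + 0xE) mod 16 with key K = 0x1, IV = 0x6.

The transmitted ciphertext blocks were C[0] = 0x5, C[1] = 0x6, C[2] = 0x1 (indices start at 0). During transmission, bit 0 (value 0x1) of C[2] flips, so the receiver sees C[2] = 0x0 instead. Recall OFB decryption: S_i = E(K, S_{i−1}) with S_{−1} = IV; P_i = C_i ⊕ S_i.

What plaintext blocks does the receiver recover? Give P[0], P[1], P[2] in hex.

Only C[2] changed, to 0x0. In OFB, a change in C_i flips the same bit in P_i only; the keystream is unaffected. Decrypting the received ciphertext:
P[0]: S = E(K, 0x6) = 0x5; 0x5 ⊕ 0x5 = 0x0.
P[1]: S = E(K, 0x5) = 0x2; 0x6 ⊕ 0x2 = 0x4.
P[2]: S = E(K, 0x2) = 0x1; 0x0 ⊕ 0x1 = 0x1.
Blocks that differ from the original plaintext: P[2].

P[0] = 0x0, P[1] = 0x4, P[2] = 0x1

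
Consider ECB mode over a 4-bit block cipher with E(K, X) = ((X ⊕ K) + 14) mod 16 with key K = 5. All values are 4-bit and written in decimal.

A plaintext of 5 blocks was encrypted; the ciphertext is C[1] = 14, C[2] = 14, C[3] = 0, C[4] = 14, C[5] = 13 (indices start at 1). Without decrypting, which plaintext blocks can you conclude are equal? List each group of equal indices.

P[1] = P[2] = P[4]

ECB encrypts each block independently with the same key, so equal ciphertext blocks imply equal plaintext blocks.
C[1] = C[2] = C[4] = 14, so P[1] = P[2] = P[4].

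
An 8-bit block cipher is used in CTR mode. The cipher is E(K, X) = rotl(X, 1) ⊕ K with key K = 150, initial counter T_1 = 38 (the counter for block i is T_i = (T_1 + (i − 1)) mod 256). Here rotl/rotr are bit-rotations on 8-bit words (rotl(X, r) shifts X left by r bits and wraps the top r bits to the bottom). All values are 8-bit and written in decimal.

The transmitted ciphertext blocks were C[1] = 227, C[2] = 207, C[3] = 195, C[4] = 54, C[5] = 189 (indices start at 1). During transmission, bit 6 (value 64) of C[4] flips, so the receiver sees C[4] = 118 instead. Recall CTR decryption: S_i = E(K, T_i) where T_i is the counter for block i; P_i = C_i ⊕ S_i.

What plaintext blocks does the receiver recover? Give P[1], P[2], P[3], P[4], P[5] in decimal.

P[1] = 57, P[2] = 23, P[3] = 5, P[4] = 178, P[5] = 127

Only C[4] changed, to 118. In CTR, a change in C_i flips the same bit in P_i only; the keystream is unaffected. Decrypting the received ciphertext:
P[1]: T = 38, S = E(K, T) = 218; 227 ⊕ 218 = 57.
P[2]: T = 39, S = E(K, T) = 216; 207 ⊕ 216 = 23.
P[3]: T = 40, S = E(K, T) = 198; 195 ⊕ 198 = 5.
P[4]: T = 41, S = E(K, T) = 196; 118 ⊕ 196 = 178.
P[5]: T = 42, S = E(K, T) = 194; 189 ⊕ 194 = 127.
Blocks that differ from the original plaintext: P[4].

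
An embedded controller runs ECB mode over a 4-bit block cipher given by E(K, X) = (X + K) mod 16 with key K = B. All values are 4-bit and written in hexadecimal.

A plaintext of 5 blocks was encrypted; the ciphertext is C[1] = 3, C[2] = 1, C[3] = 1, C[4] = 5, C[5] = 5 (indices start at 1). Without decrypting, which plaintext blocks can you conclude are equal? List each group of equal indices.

ECB encrypts each block independently with the same key, so equal ciphertext blocks imply equal plaintext blocks.
C[2] = C[3] = 1, so P[2] = P[3].
C[4] = C[5] = 5, so P[4] = P[5].

P[2] = P[3]; P[4] = P[5]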